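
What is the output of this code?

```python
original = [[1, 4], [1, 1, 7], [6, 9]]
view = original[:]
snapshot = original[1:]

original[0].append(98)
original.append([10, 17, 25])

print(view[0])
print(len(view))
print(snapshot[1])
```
[1, 4, 98]
3
[6, 9]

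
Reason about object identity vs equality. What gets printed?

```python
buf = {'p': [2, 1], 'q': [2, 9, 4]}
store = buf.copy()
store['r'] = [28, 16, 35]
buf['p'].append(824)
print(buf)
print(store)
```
{'p': [2, 1, 824], 'q': [2, 9, 4]}
{'p': [2, 1, 824], 'q': [2, 9, 4], 'r': [28, 16, 35]}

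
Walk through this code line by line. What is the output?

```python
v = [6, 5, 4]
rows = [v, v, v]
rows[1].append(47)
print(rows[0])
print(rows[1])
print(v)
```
[6, 5, 4, 47]
[6, 5, 4, 47]
[6, 5, 4, 47]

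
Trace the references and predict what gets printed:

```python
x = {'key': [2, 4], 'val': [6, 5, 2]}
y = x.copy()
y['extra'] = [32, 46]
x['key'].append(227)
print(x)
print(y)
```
{'key': [2, 4, 227], 'val': [6, 5, 2]}
{'key': [2, 4, 227], 'val': [6, 5, 2], 'extra': [32, 46]}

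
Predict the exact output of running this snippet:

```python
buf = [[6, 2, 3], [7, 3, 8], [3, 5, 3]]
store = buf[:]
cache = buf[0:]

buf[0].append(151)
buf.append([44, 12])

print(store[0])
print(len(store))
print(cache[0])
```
[6, 2, 3, 151]
3
[6, 2, 3, 151]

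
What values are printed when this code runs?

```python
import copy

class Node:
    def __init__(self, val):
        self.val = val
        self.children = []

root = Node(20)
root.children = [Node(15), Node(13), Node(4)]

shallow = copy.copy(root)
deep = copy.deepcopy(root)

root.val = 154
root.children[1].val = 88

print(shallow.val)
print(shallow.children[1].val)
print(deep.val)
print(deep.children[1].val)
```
20
88
20
13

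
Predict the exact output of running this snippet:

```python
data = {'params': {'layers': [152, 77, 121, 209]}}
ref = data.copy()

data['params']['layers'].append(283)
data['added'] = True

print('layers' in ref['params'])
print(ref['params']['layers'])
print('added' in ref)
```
True
[152, 77, 121, 209, 283]
False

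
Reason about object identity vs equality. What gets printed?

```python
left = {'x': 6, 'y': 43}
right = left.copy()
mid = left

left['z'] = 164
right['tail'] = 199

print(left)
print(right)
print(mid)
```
{'x': 6, 'y': 43, 'z': 164}
{'x': 6, 'y': 43, 'tail': 199}
{'x': 6, 'y': 43, 'z': 164}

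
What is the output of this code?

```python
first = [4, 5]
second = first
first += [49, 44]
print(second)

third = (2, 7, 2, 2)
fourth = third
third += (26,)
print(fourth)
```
[4, 5, 49, 44]
(2, 7, 2, 2)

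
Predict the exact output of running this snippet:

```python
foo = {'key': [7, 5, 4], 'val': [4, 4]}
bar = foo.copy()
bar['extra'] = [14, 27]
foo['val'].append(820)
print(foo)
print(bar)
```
{'key': [7, 5, 4], 'val': [4, 4, 820]}
{'key': [7, 5, 4], 'val': [4, 4, 820], 'extra': [14, 27]}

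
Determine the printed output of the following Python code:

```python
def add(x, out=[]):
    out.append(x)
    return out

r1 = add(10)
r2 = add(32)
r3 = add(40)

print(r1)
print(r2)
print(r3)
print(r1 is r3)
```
[10, 32, 40]
[10, 32, 40]
[10, 32, 40]
True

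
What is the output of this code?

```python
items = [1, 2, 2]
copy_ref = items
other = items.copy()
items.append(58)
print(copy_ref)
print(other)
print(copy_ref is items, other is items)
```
[1, 2, 2, 58]
[1, 2, 2]
True False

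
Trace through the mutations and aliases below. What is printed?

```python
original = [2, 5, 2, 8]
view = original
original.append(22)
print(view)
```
[2, 5, 2, 8, 22]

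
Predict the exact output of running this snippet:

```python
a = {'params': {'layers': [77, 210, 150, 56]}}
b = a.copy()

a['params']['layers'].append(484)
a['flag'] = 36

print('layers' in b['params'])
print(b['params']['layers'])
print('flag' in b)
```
True
[77, 210, 150, 56, 484]
False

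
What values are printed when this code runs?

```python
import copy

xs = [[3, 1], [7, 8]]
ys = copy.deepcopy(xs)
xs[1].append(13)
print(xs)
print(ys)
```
[[3, 1], [7, 8, 13]]
[[3, 1], [7, 8]]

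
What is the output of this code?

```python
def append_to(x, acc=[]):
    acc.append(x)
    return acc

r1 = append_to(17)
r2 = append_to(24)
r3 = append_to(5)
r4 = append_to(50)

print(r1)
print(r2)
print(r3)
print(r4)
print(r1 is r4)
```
[17, 24, 5, 50]
[17, 24, 5, 50]
[17, 24, 5, 50]
[17, 24, 5, 50]
True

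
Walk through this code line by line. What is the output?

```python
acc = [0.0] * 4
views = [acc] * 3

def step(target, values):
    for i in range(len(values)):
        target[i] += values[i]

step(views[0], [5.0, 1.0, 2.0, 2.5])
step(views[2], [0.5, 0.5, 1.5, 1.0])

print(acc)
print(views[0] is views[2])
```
[5.5, 1.5, 3.5, 3.5]
True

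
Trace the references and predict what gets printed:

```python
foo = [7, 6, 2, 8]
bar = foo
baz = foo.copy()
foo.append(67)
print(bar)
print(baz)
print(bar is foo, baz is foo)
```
[7, 6, 2, 8, 67]
[7, 6, 2, 8]
True False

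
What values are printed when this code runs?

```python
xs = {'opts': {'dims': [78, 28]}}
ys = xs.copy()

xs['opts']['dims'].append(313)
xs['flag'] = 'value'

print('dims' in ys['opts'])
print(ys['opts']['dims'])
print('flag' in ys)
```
True
[78, 28, 313]
False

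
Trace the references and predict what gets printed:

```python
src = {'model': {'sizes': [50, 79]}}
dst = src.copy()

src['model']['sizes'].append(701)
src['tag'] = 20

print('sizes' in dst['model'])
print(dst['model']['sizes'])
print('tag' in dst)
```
True
[50, 79, 701]
False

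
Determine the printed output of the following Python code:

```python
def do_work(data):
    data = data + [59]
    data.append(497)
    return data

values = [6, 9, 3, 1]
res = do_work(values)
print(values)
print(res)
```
[6, 9, 3, 1]
[6, 9, 3, 1, 59, 497]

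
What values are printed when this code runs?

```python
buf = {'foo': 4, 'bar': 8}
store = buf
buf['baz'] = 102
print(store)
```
{'foo': 4, 'bar': 8, 'baz': 102}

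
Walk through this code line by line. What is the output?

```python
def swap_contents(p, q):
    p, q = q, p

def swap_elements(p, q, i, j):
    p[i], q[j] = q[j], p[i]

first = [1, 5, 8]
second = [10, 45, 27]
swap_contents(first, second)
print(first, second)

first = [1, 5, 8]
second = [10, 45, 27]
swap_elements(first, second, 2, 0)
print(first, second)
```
[1, 5, 8] [10, 45, 27]
[1, 5, 10] [8, 45, 27]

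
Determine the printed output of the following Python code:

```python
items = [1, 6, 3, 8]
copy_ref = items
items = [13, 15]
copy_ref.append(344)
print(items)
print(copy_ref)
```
[13, 15]
[1, 6, 3, 8, 344]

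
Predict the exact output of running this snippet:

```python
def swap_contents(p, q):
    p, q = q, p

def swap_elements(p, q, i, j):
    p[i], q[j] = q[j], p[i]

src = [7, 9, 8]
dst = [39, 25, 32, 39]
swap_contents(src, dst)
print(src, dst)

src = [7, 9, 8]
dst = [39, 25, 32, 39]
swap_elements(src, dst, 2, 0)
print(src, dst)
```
[7, 9, 8] [39, 25, 32, 39]
[7, 9, 39] [8, 25, 32, 39]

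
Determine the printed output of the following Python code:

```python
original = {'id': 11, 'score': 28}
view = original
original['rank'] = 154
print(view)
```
{'id': 11, 'score': 28, 'rank': 154}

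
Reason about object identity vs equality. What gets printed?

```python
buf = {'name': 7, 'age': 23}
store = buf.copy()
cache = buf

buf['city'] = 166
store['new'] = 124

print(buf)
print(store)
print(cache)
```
{'name': 7, 'age': 23, 'city': 166}
{'name': 7, 'age': 23, 'new': 124}
{'name': 7, 'age': 23, 'city': 166}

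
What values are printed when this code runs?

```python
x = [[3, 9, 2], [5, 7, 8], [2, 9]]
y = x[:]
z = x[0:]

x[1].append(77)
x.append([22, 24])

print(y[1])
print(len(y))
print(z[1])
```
[5, 7, 8, 77]
3
[5, 7, 8, 77]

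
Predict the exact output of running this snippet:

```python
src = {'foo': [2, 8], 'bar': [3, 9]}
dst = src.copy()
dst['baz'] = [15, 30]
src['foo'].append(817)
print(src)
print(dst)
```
{'foo': [2, 8, 817], 'bar': [3, 9]}
{'foo': [2, 8, 817], 'bar': [3, 9], 'baz': [15, 30]}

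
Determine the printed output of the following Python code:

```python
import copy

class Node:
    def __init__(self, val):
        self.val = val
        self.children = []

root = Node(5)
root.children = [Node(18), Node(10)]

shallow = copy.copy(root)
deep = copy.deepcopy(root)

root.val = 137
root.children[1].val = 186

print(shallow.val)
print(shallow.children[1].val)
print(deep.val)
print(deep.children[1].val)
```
5
186
5
10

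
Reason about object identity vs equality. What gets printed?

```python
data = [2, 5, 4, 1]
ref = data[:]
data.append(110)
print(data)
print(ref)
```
[2, 5, 4, 1, 110]
[2, 5, 4, 1]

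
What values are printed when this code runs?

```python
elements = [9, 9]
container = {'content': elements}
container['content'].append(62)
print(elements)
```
[9, 9, 62]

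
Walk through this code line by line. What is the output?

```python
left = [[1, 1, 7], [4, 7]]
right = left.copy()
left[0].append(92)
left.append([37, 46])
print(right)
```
[[1, 1, 7, 92], [4, 7]]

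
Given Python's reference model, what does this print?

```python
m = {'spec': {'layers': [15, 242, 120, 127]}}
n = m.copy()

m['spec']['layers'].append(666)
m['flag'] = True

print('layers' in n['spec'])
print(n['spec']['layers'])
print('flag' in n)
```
True
[15, 242, 120, 127, 666]
False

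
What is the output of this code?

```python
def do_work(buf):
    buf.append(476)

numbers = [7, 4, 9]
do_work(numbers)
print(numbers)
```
[7, 4, 9, 476]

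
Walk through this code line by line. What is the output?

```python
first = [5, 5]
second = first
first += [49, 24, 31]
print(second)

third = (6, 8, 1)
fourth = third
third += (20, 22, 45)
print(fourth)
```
[5, 5, 49, 24, 31]
(6, 8, 1)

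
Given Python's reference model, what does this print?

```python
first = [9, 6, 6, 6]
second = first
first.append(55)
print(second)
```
[9, 6, 6, 6, 55]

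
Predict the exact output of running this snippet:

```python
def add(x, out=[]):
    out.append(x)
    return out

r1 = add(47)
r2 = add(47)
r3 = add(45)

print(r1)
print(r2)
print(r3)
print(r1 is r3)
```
[47, 47, 45]
[47, 47, 45]
[47, 47, 45]
True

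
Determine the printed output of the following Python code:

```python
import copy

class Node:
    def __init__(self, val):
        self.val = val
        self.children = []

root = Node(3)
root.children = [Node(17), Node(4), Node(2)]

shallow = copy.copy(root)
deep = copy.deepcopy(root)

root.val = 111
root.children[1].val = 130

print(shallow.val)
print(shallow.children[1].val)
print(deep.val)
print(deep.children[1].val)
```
3
130
3
4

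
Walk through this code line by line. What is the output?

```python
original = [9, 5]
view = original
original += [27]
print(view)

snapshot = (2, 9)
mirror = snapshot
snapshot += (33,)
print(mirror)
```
[9, 5, 27]
(2, 9)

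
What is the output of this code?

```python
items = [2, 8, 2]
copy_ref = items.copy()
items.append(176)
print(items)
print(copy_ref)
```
[2, 8, 2, 176]
[2, 8, 2]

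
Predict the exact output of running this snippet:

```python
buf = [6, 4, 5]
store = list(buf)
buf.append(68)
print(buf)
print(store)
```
[6, 4, 5, 68]
[6, 4, 5]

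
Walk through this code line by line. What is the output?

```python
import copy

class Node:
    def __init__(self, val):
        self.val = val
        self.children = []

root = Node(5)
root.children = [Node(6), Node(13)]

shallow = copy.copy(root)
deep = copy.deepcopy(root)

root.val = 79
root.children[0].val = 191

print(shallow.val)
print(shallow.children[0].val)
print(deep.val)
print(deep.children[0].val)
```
5
191
5
6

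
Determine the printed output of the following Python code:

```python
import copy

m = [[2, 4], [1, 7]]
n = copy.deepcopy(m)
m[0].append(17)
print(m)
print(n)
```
[[2, 4, 17], [1, 7]]
[[2, 4], [1, 7]]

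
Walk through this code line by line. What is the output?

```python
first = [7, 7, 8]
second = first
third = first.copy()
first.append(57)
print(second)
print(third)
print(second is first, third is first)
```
[7, 7, 8, 57]
[7, 7, 8]
True False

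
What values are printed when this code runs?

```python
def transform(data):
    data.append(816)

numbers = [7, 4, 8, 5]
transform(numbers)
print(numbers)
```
[7, 4, 8, 5, 816]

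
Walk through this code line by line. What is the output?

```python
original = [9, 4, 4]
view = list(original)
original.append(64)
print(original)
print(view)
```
[9, 4, 4, 64]
[9, 4, 4]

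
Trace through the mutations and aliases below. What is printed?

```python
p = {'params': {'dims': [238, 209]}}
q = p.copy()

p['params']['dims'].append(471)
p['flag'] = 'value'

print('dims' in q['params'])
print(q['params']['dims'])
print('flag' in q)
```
True
[238, 209, 471]
False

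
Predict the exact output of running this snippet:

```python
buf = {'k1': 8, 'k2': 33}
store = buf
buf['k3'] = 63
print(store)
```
{'k1': 8, 'k2': 33, 'k3': 63}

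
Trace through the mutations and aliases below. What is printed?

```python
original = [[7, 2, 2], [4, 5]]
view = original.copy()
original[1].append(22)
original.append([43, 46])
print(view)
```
[[7, 2, 2], [4, 5, 22]]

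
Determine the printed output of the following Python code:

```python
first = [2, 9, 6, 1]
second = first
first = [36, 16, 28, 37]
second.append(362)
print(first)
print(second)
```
[36, 16, 28, 37]
[2, 9, 6, 1, 362]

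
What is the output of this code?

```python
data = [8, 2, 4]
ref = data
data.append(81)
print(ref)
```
[8, 2, 4, 81]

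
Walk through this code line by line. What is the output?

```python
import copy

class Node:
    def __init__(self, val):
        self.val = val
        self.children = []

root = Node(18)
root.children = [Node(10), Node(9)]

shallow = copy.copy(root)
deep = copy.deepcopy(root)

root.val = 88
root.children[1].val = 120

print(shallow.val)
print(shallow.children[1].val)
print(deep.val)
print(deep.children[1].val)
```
18
120
18
9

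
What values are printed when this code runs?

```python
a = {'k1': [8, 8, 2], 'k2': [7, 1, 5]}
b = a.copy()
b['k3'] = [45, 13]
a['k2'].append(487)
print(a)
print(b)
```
{'k1': [8, 8, 2], 'k2': [7, 1, 5, 487]}
{'k1': [8, 8, 2], 'k2': [7, 1, 5, 487], 'k3': [45, 13]}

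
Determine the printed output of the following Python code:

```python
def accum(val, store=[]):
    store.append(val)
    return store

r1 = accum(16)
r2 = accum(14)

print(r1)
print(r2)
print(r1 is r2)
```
[16, 14]
[16, 14]
True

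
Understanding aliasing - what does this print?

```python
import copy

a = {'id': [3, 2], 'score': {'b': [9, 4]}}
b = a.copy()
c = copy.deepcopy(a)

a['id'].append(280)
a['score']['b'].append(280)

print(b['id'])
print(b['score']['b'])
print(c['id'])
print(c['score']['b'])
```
[3, 2, 280]
[9, 4, 280]
[3, 2]
[9, 4]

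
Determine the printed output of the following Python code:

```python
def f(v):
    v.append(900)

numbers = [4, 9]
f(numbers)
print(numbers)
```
[4, 9, 900]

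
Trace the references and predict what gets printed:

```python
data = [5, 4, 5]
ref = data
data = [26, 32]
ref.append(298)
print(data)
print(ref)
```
[26, 32]
[5, 4, 5, 298]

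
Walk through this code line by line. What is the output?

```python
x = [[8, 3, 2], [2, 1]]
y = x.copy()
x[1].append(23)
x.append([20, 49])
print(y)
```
[[8, 3, 2], [2, 1, 23]]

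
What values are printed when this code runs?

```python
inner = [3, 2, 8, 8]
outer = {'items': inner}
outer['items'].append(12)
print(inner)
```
[3, 2, 8, 8, 12]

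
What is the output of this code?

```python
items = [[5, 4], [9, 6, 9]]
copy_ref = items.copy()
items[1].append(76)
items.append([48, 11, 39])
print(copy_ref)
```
[[5, 4], [9, 6, 9, 76]]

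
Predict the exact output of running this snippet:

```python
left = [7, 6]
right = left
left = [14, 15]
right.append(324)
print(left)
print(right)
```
[14, 15]
[7, 6, 324]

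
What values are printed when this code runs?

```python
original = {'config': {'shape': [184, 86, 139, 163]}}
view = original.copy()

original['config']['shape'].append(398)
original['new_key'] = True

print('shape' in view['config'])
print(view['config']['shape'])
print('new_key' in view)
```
True
[184, 86, 139, 163, 398]
False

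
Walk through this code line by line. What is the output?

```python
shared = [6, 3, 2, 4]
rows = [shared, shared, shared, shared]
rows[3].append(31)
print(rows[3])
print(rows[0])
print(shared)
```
[6, 3, 2, 4, 31]
[6, 3, 2, 4, 31]
[6, 3, 2, 4, 31]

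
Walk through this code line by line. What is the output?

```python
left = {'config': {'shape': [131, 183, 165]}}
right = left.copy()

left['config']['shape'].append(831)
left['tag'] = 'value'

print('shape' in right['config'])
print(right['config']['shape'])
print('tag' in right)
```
True
[131, 183, 165, 831]
False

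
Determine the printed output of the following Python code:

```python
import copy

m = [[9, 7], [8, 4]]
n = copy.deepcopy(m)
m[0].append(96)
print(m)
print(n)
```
[[9, 7, 96], [8, 4]]
[[9, 7], [8, 4]]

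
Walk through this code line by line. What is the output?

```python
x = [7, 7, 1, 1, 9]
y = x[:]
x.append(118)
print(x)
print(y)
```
[7, 7, 1, 1, 9, 118]
[7, 7, 1, 1, 9]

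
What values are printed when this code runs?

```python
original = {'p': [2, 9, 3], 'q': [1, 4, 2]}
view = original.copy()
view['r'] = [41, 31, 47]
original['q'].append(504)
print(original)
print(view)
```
{'p': [2, 9, 3], 'q': [1, 4, 2, 504]}
{'p': [2, 9, 3], 'q': [1, 4, 2, 504], 'r': [41, 31, 47]}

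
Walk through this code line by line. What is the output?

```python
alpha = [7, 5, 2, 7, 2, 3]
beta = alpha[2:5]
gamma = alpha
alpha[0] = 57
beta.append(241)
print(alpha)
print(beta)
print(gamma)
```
[57, 5, 2, 7, 2, 3]
[2, 7, 2, 241]
[57, 5, 2, 7, 2, 3]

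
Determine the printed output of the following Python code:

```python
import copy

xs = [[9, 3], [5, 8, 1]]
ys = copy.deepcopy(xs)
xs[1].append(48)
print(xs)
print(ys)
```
[[9, 3], [5, 8, 1, 48]]
[[9, 3], [5, 8, 1]]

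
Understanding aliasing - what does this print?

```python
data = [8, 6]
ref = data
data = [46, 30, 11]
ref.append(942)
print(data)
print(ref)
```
[46, 30, 11]
[8, 6, 942]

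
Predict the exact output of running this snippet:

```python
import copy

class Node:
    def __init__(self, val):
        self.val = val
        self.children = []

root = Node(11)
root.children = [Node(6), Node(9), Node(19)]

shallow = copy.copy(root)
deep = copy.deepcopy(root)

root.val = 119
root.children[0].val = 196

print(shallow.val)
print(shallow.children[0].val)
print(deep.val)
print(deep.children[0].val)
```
11
196
11
6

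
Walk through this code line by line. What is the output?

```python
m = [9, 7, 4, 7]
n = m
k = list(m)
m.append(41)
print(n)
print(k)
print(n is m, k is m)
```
[9, 7, 4, 7, 41]
[9, 7, 4, 7]
True False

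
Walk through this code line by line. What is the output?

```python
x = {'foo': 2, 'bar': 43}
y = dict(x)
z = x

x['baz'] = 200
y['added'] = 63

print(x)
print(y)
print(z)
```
{'foo': 2, 'bar': 43, 'baz': 200}
{'foo': 2, 'bar': 43, 'added': 63}
{'foo': 2, 'bar': 43, 'baz': 200}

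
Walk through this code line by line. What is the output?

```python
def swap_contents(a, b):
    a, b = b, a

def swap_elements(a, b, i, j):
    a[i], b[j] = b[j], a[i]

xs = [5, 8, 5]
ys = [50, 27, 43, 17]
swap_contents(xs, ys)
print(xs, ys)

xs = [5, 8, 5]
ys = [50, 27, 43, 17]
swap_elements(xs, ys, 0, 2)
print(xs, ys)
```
[5, 8, 5] [50, 27, 43, 17]
[43, 8, 5] [50, 27, 5, 17]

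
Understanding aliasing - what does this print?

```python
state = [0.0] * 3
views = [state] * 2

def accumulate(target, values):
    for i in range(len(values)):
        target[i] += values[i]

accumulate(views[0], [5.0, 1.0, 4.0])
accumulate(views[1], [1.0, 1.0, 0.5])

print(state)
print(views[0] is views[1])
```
[6.0, 2.0, 4.5]
True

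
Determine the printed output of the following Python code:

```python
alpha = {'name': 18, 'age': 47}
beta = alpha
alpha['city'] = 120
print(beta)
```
{'name': 18, 'age': 47, 'city': 120}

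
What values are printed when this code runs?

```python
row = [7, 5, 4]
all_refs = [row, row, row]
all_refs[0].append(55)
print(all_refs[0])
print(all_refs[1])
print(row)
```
[7, 5, 4, 55]
[7, 5, 4, 55]
[7, 5, 4, 55]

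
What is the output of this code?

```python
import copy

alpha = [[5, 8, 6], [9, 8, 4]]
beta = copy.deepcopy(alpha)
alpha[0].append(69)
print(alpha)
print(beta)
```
[[5, 8, 6, 69], [9, 8, 4]]
[[5, 8, 6], [9, 8, 4]]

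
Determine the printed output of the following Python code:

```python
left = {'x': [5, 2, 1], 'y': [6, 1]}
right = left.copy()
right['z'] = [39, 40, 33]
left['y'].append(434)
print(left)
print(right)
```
{'x': [5, 2, 1], 'y': [6, 1, 434]}
{'x': [5, 2, 1], 'y': [6, 1, 434], 'z': [39, 40, 33]}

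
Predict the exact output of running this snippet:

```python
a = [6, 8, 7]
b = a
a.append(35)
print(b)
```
[6, 8, 7, 35]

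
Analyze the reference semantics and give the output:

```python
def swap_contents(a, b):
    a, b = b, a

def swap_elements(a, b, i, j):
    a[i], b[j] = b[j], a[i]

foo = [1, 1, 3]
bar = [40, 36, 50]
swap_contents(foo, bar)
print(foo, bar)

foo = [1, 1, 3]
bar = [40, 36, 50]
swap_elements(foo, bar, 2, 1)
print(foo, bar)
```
[1, 1, 3] [40, 36, 50]
[1, 1, 36] [40, 3, 50]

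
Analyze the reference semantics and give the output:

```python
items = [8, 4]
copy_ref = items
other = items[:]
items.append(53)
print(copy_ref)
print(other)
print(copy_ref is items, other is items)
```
[8, 4, 53]
[8, 4]
True False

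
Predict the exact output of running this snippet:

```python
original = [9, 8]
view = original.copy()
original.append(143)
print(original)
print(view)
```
[9, 8, 143]
[9, 8]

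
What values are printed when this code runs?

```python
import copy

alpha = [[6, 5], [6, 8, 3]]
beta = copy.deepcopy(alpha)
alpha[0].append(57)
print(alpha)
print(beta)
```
[[6, 5, 57], [6, 8, 3]]
[[6, 5], [6, 8, 3]]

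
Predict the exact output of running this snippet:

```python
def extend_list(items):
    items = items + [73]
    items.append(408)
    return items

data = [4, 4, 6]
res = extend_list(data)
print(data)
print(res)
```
[4, 4, 6]
[4, 4, 6, 73, 408]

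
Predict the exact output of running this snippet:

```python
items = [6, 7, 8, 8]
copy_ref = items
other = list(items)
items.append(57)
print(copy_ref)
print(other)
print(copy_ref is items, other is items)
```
[6, 7, 8, 8, 57]
[6, 7, 8, 8]
True False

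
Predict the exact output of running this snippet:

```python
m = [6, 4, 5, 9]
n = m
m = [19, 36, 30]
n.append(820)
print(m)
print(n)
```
[19, 36, 30]
[6, 4, 5, 9, 820]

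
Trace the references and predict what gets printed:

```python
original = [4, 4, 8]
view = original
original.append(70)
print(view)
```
[4, 4, 8, 70]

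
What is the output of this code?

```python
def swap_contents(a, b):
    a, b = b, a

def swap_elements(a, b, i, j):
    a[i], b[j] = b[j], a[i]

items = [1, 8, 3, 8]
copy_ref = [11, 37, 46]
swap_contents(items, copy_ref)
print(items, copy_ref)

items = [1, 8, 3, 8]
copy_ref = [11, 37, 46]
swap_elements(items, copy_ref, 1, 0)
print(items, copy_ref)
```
[1, 8, 3, 8] [11, 37, 46]
[1, 11, 3, 8] [8, 37, 46]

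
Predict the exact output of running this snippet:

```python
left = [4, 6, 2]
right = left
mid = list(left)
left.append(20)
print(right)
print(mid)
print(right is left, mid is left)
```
[4, 6, 2, 20]
[4, 6, 2]
True False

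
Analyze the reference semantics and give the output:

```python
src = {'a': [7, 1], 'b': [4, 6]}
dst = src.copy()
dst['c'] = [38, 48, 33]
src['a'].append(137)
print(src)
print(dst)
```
{'a': [7, 1, 137], 'b': [4, 6]}
{'a': [7, 1, 137], 'b': [4, 6], 'c': [38, 48, 33]}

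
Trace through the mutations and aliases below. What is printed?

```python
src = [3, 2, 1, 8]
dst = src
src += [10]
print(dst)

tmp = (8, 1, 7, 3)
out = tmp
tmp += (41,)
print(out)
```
[3, 2, 1, 8, 10]
(8, 1, 7, 3)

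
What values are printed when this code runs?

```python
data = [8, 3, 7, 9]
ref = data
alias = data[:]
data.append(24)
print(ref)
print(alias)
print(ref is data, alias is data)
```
[8, 3, 7, 9, 24]
[8, 3, 7, 9]
True False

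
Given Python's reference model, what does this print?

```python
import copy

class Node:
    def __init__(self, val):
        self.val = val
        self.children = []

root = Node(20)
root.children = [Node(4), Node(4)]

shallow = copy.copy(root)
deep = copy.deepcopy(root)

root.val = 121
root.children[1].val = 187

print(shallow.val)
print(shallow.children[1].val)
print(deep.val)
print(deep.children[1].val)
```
20
187
20
4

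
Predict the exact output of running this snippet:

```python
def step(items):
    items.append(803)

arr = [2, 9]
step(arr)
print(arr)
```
[2, 9, 803]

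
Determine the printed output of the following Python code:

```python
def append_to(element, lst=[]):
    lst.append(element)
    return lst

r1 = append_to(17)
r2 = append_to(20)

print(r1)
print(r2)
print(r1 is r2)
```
[17, 20]
[17, 20]
True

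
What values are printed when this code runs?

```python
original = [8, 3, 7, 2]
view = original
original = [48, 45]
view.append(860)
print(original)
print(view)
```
[48, 45]
[8, 3, 7, 2, 860]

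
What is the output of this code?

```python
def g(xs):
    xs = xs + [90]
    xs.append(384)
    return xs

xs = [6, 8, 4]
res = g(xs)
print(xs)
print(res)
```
[6, 8, 4]
[6, 8, 4, 90, 384]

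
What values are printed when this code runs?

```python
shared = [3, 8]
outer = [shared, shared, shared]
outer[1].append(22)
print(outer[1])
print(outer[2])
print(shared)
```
[3, 8, 22]
[3, 8, 22]
[3, 8, 22]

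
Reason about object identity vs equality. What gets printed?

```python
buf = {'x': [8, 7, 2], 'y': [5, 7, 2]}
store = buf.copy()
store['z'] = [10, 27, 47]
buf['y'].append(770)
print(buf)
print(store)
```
{'x': [8, 7, 2], 'y': [5, 7, 2, 770]}
{'x': [8, 7, 2], 'y': [5, 7, 2, 770], 'z': [10, 27, 47]}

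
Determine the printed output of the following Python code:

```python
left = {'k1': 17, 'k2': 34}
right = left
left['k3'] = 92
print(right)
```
{'k1': 17, 'k2': 34, 'k3': 92}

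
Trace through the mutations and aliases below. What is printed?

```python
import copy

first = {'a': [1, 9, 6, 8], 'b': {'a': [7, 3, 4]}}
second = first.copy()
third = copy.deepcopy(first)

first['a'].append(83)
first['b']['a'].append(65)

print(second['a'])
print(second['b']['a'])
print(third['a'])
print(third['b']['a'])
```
[1, 9, 6, 8, 83]
[7, 3, 4, 65]
[1, 9, 6, 8]
[7, 3, 4]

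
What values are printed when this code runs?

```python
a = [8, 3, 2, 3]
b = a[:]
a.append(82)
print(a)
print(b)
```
[8, 3, 2, 3, 82]
[8, 3, 2, 3]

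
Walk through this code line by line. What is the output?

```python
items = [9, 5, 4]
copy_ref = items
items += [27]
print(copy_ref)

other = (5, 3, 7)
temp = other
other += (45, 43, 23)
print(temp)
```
[9, 5, 4, 27]
(5, 3, 7)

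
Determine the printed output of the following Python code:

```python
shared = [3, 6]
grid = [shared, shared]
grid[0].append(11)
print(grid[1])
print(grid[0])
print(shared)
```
[3, 6, 11]
[3, 6, 11]
[3, 6, 11]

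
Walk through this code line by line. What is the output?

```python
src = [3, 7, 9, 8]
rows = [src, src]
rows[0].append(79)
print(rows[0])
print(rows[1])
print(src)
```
[3, 7, 9, 8, 79]
[3, 7, 9, 8, 79]
[3, 7, 9, 8, 79]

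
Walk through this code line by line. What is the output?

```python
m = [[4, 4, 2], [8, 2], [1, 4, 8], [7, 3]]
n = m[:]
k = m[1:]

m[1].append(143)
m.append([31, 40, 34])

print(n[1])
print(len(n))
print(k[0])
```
[8, 2, 143]
4
[8, 2, 143]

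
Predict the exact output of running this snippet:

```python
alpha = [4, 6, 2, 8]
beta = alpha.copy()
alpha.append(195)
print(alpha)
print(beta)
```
[4, 6, 2, 8, 195]
[4, 6, 2, 8]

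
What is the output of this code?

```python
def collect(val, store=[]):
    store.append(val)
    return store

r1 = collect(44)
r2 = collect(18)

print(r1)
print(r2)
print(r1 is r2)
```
[44, 18]
[44, 18]
True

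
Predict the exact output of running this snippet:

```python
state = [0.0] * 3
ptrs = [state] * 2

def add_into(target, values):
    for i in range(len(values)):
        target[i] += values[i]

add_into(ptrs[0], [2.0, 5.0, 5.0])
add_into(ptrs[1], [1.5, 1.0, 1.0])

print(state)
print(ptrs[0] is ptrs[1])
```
[3.5, 6.0, 6.0]
True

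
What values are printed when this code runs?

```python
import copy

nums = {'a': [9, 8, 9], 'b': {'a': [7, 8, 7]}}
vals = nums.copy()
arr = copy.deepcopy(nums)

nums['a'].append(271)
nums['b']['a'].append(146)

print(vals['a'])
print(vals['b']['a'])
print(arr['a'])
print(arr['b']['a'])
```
[9, 8, 9, 271]
[7, 8, 7, 146]
[9, 8, 9]
[7, 8, 7]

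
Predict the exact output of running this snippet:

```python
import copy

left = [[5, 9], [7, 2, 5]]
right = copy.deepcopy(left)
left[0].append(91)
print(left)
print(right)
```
[[5, 9, 91], [7, 2, 5]]
[[5, 9], [7, 2, 5]]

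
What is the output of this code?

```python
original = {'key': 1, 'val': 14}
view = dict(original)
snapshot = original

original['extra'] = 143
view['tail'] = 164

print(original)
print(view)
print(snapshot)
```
{'key': 1, 'val': 14, 'extra': 143}
{'key': 1, 'val': 14, 'tail': 164}
{'key': 1, 'val': 14, 'extra': 143}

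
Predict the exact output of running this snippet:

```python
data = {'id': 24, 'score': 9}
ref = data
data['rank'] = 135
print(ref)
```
{'id': 24, 'score': 9, 'rank': 135}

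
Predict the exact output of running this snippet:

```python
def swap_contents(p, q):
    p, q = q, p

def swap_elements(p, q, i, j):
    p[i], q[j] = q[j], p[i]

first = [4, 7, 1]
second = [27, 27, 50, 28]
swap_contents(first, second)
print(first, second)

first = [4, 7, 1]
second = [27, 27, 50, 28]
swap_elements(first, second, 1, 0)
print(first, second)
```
[4, 7, 1] [27, 27, 50, 28]
[4, 27, 1] [7, 27, 50, 28]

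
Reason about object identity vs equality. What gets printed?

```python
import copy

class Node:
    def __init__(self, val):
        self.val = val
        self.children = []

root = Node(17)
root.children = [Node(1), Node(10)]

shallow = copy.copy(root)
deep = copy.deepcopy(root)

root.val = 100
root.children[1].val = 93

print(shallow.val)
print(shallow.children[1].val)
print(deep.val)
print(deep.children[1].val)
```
17
93
17
10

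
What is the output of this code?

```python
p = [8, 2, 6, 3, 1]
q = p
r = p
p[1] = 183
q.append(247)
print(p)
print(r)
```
[8, 183, 6, 3, 1, 247]
[8, 183, 6, 3, 1, 247]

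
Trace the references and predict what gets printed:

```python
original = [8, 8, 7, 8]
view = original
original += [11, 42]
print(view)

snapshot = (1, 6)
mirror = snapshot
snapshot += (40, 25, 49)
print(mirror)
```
[8, 8, 7, 8, 11, 42]
(1, 6)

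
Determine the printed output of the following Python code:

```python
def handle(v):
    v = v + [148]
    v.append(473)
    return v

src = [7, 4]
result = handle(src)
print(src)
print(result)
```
[7, 4]
[7, 4, 148, 473]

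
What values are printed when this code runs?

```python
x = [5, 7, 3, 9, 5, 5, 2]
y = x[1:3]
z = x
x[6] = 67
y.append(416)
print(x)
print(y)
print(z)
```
[5, 7, 3, 9, 5, 5, 67]
[7, 3, 416]
[5, 7, 3, 9, 5, 5, 67]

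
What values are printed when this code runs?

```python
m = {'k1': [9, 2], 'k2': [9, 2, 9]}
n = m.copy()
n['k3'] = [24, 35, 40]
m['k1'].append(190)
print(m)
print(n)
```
{'k1': [9, 2, 190], 'k2': [9, 2, 9]}
{'k1': [9, 2, 190], 'k2': [9, 2, 9], 'k3': [24, 35, 40]}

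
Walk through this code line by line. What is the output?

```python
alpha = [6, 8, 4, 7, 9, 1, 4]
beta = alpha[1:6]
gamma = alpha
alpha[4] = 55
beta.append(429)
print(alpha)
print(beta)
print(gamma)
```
[6, 8, 4, 7, 55, 1, 4]
[8, 4, 7, 9, 1, 429]
[6, 8, 4, 7, 55, 1, 4]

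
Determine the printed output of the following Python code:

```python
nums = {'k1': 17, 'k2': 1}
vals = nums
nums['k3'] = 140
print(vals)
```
{'k1': 17, 'k2': 1, 'k3': 140}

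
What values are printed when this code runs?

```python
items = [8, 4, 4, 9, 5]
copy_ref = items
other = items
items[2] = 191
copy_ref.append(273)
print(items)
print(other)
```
[8, 4, 191, 9, 5, 273]
[8, 4, 191, 9, 5, 273]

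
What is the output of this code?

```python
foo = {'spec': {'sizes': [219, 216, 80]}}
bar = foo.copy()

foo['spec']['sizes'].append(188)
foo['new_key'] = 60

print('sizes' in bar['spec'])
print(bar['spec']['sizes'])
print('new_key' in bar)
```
True
[219, 216, 80, 188]
False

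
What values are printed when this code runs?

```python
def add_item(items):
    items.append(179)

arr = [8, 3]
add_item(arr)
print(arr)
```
[8, 3, 179]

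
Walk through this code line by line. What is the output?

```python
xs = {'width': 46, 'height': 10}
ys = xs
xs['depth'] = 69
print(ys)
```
{'width': 46, 'height': 10, 'depth': 69}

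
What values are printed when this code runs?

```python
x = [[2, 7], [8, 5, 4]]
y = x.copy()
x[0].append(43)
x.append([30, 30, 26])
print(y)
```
[[2, 7, 43], [8, 5, 4]]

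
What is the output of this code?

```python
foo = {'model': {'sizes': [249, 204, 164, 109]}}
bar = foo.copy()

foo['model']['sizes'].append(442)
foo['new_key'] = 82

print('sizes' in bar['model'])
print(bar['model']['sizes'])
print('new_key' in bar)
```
True
[249, 204, 164, 109, 442]
False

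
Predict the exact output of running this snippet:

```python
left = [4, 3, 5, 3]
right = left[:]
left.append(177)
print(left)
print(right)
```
[4, 3, 5, 3, 177]
[4, 3, 5, 3]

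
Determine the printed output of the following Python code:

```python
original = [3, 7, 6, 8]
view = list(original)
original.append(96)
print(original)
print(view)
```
[3, 7, 6, 8, 96]
[3, 7, 6, 8]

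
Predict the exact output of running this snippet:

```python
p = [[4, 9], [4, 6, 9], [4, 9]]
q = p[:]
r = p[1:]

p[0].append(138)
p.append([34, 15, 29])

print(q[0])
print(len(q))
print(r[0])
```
[4, 9, 138]
3
[4, 6, 9]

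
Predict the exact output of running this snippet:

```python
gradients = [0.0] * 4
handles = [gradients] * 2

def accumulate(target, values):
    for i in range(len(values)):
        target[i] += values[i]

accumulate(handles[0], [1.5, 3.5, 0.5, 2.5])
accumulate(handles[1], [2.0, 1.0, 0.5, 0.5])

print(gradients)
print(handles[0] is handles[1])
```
[3.5, 4.5, 1.0, 3.0]
True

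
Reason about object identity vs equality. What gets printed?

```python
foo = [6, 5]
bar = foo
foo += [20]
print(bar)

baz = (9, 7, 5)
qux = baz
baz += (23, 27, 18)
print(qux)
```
[6, 5, 20]
(9, 7, 5)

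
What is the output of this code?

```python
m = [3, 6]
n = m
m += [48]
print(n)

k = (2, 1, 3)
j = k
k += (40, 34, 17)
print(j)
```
[3, 6, 48]
(2, 1, 3)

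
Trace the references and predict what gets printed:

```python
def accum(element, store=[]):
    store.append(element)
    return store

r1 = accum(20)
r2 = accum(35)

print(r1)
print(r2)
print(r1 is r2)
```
[20, 35]
[20, 35]
True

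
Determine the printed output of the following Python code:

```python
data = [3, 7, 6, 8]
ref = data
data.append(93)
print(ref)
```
[3, 7, 6, 8, 93]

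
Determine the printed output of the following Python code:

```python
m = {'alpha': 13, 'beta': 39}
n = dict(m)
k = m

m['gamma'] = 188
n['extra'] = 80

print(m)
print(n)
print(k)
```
{'alpha': 13, 'beta': 39, 'gamma': 188}
{'alpha': 13, 'beta': 39, 'extra': 80}
{'alpha': 13, 'beta': 39, 'gamma': 188}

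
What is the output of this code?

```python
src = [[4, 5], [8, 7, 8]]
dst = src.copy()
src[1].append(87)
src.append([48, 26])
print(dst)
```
[[4, 5], [8, 7, 8, 87]]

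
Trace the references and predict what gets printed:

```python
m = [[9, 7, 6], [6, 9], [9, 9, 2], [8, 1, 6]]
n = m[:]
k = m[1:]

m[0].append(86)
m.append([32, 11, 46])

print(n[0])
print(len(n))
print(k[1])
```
[9, 7, 6, 86]
4
[9, 9, 2]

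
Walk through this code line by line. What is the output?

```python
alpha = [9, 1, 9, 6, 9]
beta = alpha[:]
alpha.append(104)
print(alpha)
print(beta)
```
[9, 1, 9, 6, 9, 104]
[9, 1, 9, 6, 9]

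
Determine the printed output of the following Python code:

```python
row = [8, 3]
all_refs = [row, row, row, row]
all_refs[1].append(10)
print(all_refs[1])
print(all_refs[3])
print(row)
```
[8, 3, 10]
[8, 3, 10]
[8, 3, 10]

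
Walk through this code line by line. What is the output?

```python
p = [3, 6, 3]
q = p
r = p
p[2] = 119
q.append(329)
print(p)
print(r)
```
[3, 6, 119, 329]
[3, 6, 119, 329]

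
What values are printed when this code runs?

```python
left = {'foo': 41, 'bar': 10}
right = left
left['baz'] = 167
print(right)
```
{'foo': 41, 'bar': 10, 'baz': 167}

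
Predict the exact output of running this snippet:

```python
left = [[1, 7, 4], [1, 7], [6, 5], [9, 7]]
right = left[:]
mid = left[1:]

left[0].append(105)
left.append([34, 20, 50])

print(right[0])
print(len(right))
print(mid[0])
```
[1, 7, 4, 105]
4
[1, 7]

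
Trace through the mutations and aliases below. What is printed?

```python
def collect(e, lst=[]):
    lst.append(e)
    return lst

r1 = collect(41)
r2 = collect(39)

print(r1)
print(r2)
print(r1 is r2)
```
[41, 39]
[41, 39]
True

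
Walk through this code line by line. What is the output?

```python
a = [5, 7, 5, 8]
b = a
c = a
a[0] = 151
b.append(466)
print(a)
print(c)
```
[151, 7, 5, 8, 466]
[151, 7, 5, 8, 466]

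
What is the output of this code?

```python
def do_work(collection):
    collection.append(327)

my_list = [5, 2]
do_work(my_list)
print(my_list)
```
[5, 2, 327]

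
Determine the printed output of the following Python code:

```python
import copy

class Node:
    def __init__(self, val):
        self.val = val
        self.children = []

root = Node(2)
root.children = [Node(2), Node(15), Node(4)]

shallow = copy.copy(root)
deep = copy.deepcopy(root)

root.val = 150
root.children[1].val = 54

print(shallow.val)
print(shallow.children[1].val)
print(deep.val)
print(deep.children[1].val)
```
2
54
2
15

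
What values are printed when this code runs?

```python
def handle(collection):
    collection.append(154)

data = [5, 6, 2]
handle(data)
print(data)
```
[5, 6, 2, 154]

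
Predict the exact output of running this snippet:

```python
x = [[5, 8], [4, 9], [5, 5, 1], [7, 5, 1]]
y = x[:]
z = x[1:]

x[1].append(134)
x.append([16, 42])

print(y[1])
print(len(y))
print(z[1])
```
[4, 9, 134]
4
[5, 5, 1]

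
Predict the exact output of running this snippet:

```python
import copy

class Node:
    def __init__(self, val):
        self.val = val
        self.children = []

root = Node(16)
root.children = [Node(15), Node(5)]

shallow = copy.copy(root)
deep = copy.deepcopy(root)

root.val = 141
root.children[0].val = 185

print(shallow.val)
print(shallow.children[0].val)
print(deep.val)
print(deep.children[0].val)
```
16
185
16
15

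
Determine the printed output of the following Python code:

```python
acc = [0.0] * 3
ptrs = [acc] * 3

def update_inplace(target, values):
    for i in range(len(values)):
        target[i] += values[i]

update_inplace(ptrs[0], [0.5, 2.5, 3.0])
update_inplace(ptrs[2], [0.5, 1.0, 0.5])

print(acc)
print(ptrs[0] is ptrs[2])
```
[1.0, 3.5, 3.5]
True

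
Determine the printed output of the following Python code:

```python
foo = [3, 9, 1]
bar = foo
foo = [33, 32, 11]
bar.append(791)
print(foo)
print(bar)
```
[33, 32, 11]
[3, 9, 1, 791]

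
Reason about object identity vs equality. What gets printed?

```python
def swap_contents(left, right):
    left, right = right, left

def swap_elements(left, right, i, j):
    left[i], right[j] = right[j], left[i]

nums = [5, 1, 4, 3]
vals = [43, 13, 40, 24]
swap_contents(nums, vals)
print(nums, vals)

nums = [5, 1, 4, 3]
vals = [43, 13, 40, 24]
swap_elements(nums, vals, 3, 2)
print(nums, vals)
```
[5, 1, 4, 3] [43, 13, 40, 24]
[5, 1, 4, 40] [43, 13, 3, 24]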